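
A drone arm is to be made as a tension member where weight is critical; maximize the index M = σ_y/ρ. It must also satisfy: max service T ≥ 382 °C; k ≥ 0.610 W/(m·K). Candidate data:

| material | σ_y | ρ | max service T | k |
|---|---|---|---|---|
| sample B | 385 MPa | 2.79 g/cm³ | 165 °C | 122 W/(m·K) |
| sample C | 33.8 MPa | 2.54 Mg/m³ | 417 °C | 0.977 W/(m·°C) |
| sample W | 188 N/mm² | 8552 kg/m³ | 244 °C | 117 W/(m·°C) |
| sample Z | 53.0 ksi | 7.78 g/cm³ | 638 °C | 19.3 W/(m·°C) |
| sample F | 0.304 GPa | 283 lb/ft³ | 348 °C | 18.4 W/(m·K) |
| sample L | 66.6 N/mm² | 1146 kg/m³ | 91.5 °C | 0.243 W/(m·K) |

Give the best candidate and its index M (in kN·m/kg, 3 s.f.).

Screen on constraints: max service T ≥ 382 °C; k ≥ 0.610 W/(m·K). Survivors: sample C, sample Z.
Putting every candidate on a common basis:
  sample C: σ_y = 33.80 MPa, ρ = 2540 kg/m³
  sample Z: σ_y = 365.4 MPa, ρ = 7780 kg/m³
  sample Z: M = 47.0 kN·m/kg
  sample C: M = 13.3 kN·m/kg
Sample Z has the largest M.

sample Z, M = 47.0 kN·m/kg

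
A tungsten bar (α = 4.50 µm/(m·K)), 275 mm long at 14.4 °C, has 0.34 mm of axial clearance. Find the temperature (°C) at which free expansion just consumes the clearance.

289 °C

α·L₀·ΔT = 0.34 mm ⇒ ΔT = 0.34 / (4.50×10⁻⁶ × 275.0) = 274.7 K.
T = 14.4 + 274.7 = 289.1 °C.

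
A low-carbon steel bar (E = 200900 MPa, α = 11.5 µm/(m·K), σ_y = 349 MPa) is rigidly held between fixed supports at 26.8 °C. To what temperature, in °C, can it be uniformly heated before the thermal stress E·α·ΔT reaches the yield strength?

178 °C

E = 200900 MPa = 200.9 GPa.
E·α·ΔT = 349.0 MPa ⇒ ΔT = 349.0 / (200.9×10³ × 11.5×10⁻⁶) = 151.1 K.
T = 26.8 + 151.1 = 177.9 °C.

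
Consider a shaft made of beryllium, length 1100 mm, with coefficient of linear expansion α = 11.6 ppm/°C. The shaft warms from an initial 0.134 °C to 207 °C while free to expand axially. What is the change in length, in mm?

ΔT = 207 − 0.134 = 206.9 K.
ΔL = α·L₀·ΔT = 11.6×10⁻⁶ × 1100 mm × 206.9 K = 2.64 mm.

2.64 mm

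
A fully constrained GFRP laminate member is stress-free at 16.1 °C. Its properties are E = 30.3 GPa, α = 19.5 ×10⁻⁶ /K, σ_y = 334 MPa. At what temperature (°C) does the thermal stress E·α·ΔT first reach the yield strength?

581 °C

E·α·ΔT = 334.0 MPa ⇒ ΔT = 334.0 / (30.30×10³ × 19.5×10⁻⁶) = 565.3 K.
T = 16.1 + 565.3 = 581.4 °C.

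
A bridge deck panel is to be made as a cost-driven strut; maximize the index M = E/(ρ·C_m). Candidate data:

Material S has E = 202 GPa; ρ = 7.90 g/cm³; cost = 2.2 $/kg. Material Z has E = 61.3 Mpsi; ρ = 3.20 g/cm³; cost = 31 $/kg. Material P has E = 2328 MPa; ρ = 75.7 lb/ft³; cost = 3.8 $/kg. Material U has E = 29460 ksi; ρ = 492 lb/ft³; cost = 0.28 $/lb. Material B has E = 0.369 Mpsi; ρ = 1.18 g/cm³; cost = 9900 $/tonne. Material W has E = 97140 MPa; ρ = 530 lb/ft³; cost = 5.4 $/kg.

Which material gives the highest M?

Normalizing units and computing the index:
  material S: E = 202.0 GPa, ρ = 7900 kg/m³, cost = 2.200 $/kg
  material Z: E = 422.6 GPa, ρ = 3200 kg/m³, cost = 31.00 $/kg
  material P: E = 2.328 GPa, ρ = 1213 kg/m³, cost = 3.800 $/kg
  material U: E = 203.1 GPa, ρ = 7881 kg/m³, cost = 0.6173 $/kg
  material B: E = 2.544 GPa, ρ = 1180 kg/m³, cost = 9.900 $/kg
  material W: E = 97.14 GPa, ρ = 8490 kg/m³, cost = 5.400 $/kg
  material U: M = 41.8 MN·m per $
  material S: M = 11.6 MN·m per $
  material Z: M = 4.26 MN·m per $
  material W: M = 2.12 MN·m per $
  material P: M = 0.505 MN·m per $
  material B: M = 0.218 MN·m per $
Highest index: material U.

material U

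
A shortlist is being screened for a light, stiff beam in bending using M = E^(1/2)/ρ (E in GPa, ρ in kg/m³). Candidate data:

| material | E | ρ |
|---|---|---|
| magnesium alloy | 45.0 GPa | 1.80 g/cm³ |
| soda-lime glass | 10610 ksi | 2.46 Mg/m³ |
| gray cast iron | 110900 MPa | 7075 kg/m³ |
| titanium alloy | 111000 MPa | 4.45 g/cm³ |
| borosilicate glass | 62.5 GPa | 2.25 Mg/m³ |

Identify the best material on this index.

After converting to SI:
  magnesium alloy: E = 45.00 GPa, ρ = 1800 kg/m³
  soda-lime glass: E = 73.15 GPa, ρ = 2460 kg/m³
  gray cast iron: E = 110.9 GPa, ρ = 7075 kg/m³
  titanium alloy: E = 111.0 GPa, ρ = 4450 kg/m³
  borosilicate glass: E = 62.50 GPa, ρ = 2250 kg/m³
  magnesium alloy: M = 3.73×10⁻³
  borosilicate glass: M = 3.51×10⁻³
  soda-lime glass: M = 3.48×10⁻³
  titanium alloy: M = 2.37×10⁻³
  gray cast iron: M = 1.49×10⁻³
Magnesium alloy has the largest M.

magnesium alloy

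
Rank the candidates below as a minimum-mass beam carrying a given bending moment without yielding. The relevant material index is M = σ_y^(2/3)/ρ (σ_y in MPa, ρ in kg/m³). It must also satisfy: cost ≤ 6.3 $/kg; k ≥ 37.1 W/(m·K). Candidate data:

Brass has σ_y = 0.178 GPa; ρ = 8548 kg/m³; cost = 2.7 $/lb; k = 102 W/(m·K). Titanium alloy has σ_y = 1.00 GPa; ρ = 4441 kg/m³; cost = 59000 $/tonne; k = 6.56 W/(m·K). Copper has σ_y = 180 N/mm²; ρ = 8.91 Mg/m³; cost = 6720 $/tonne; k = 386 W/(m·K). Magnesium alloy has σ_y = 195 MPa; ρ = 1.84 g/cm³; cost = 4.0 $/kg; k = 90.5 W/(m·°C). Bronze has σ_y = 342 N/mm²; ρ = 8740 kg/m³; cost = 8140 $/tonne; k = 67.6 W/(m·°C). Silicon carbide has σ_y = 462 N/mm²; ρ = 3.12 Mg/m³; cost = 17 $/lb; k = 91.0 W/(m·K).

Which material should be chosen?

Screen on constraints: cost ≤ 6.3 $/kg; k ≥ 37.1 W/(m·K). Survivors: brass, magnesium alloy.
Convert each candidate to consistent units, then evaluate M:
  brass: σ_y = 178.0 MPa, ρ = 8548 kg/m³
  magnesium alloy: σ_y = 195.0 MPa, ρ = 1840 kg/m³
  magnesium alloy: M = 18.3×10⁻³
  brass: M = 3.70×10⁻³
Magnesium alloy has the largest M.

magnesium alloy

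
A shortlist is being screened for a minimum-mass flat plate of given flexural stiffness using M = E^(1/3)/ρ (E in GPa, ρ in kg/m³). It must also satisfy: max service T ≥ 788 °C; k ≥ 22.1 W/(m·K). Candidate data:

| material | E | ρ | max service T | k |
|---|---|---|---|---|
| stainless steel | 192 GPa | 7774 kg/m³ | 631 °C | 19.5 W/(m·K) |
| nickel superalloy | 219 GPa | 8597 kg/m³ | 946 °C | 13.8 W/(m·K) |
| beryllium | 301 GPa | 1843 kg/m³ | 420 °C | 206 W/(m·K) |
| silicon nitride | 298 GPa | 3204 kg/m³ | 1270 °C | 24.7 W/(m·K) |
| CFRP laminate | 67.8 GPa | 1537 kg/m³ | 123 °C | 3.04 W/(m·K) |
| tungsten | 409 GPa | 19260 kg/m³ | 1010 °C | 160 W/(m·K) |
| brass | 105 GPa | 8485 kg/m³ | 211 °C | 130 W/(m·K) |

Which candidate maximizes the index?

silicon nitride

Screen on constraints: max service T ≥ 788 °C; k ≥ 22.1 W/(m·K). Survivors: silicon nitride, tungsten.
Computing M directly (units already consistent):
  silicon nitride: M = 2.08×10⁻³
  tungsten: M = 0.385×10⁻³
The maximum is for silicon nitride.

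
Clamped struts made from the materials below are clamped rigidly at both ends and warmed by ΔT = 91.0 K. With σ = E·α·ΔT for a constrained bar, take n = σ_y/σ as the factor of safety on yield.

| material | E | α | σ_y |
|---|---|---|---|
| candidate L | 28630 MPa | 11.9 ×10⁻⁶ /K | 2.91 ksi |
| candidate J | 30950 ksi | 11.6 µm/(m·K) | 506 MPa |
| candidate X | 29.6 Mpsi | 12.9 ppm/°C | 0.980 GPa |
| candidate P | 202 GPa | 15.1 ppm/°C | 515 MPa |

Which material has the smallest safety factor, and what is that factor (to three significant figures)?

Converting E to GPa, α to ×10⁻⁶/K, σ_y to MPa, then σ and n for each:
  candidate L: E = 28.63, α = 11.9, σ_y = 20.06 → σ = 31.0 MPa, n = 0.647
  candidate J: E = 213.4, α = 11.6, σ_y = 506.0 → σ = 225 MPa, n = 2.25
  candidate X: E = 204.1, α = 12.9, σ_y = 980.0 → σ = 240 MPa, n = 4.09
  candidate P: E = 202.0, α = 15.1, σ_y = 515.0 → σ = 278 MPa, n = 1.86
Candidate L has the lowest safety factor, n = 0.647.

candidate L, n = 0.647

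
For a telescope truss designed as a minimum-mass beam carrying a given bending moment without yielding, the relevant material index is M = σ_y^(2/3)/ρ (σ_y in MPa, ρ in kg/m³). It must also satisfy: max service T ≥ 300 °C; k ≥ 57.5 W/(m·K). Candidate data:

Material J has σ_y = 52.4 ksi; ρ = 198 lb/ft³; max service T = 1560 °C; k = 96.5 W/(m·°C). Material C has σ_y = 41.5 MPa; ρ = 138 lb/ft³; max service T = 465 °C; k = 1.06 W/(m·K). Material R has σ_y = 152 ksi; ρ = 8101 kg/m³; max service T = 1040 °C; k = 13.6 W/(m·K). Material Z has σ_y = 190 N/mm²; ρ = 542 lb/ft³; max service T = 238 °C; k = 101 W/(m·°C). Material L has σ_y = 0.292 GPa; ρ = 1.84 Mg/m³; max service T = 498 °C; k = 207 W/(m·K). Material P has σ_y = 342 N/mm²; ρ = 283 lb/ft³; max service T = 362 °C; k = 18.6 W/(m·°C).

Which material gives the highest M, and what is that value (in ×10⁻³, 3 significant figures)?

Screen on constraints: max service T ≥ 300 °C; k ≥ 57.5 W/(m·K). Survivors: material J, material L.
Convert each candidate to consistent units, then evaluate M:
  material J: σ_y = 361.3 MPa, ρ = 3172 kg/m³
  material L: σ_y = 292.0 MPa, ρ = 1840 kg/m³
  material L: M = 23.9×10⁻³
  material J: M = 16.0×10⁻³
Material L ranks first.

material L, M = 23.9×10⁻³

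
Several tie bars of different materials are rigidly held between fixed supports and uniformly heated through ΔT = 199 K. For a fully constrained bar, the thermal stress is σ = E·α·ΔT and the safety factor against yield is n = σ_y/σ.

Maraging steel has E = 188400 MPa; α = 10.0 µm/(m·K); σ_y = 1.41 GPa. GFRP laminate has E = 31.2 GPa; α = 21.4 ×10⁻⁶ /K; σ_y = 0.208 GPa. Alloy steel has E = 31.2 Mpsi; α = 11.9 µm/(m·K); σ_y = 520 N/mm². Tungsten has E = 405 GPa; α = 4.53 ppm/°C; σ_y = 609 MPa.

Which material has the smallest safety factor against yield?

In consistent units (E in GPa, α in ×10⁻⁶/K, σ_y in MPa):
  maraging steel: E = 188.4, α = 10.0, σ_y = 1410 → σ = 375 MPa, n = 3.76
  GFRP laminate: E = 31.20, α = 21.4, σ_y = 208.0 → σ = 133 MPa, n = 1.57
  alloy steel: E = 215.1, α = 11.9, σ_y = 520.0 → σ = 509 MPa, n = 1.02
  tungsten: E = 405.0, α = 4.53, σ_y = 609.0 → σ = 365 MPa, n = 1.67
The minimum is alloy steel at n = 1.02.

alloy steel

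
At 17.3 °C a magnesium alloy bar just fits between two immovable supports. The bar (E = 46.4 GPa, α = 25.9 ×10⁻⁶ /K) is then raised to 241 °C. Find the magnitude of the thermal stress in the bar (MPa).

ΔT = 223.7 K. Constrained thermal stress σ = E·α·ΔT = 46.40×10³ MPa × 25.9×10⁻⁶ × 223.7 = 269 MPa (compressive).

269 MPa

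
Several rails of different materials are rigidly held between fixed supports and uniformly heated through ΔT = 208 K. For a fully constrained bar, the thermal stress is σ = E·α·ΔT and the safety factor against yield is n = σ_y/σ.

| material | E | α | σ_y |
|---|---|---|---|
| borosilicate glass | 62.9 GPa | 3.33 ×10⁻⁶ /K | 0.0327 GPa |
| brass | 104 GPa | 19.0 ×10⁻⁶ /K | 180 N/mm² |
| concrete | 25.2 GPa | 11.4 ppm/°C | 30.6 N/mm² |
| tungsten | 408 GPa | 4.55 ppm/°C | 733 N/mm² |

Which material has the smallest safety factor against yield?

brass

Converting E to GPa, α to ×10⁻⁶/K, σ_y to MPa, then σ and n for each:
  borosilicate glass: E = 62.90, α = 3.33, σ_y = 32.70 → σ = 43.6 MPa, n = 0.751
  brass: E = 104.0, α = 19.0, σ_y = 180.0 → σ = 411 MPa, n = 0.438
  concrete: E = 25.20, α = 11.4, σ_y = 30.60 → σ = 59.8 MPa, n = 0.512
  tungsten: E = 408.0, α = 4.55, σ_y = 733.0 → σ = 386 MPa, n = 1.90
Smallest n: brass with n = 0.438.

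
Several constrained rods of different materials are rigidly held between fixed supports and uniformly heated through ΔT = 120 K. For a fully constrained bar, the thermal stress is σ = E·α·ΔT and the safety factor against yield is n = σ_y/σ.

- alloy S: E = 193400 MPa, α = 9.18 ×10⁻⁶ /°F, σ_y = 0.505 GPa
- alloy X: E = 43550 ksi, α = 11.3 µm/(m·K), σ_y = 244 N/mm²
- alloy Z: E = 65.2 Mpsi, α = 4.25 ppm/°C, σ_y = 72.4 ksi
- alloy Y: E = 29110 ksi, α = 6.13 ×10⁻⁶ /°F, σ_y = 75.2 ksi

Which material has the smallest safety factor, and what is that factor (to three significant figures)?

Per material, after unit conversion:
  alloy S: E = 193.4, α = 16.5, σ_y = 505.0 → σ = 383 MPa, n = 1.32
  alloy X: E = 300.3, α = 11.3, σ_y = 244.0 → σ = 407 MPa, n = 0.599
  alloy Z: E = 449.5, α = 4.25, σ_y = 499.2 → σ = 229 MPa, n = 2.18
  alloy Y: E = 200.7, α = 11.0, σ_y = 518.5 → σ = 266 MPa, n = 1.95
The minimum is alloy X at n = 0.599.

alloy X, n = 0.599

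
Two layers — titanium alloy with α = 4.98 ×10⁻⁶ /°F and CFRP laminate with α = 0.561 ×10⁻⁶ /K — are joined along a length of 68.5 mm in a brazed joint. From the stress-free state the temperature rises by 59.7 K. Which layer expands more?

titanium alloy: α = 4.98×10⁻⁶/°F × 9/5 = 8.96×10⁻⁶/K.
α(titanium alloy) = 8.96×10⁻⁶/K vs α(CFRP laminate) = 0.561×10⁻⁶/K.
Higher α expands more for the same ΔT: titanium alloy.

titanium alloy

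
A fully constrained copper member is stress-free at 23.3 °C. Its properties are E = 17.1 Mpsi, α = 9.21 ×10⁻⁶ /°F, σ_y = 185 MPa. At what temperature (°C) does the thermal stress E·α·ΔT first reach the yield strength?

E = 17.1 Mpsi = 117.9 GPa.
α = 9.21×10⁻⁶/°F × 9/5 = 16.6×10⁻⁶/K.
E·α·ΔT = 185.0 MPa ⇒ ΔT = 185.0 / (117.9×10³ × 16.6×10⁻⁶) = 94.65 K.
T = 23.3 + 94.65 = 118.0 °C.

118 °C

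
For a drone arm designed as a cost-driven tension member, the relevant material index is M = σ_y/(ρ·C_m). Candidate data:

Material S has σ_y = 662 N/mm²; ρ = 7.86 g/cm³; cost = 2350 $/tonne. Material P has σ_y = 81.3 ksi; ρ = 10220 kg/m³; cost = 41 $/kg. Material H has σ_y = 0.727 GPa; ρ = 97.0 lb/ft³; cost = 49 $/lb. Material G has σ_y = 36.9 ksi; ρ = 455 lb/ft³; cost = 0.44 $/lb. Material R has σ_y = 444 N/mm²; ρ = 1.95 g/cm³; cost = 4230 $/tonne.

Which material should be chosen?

material R

Convert each candidate to consistent units, then evaluate M:
  material S: σ_y = 662.0 MPa, ρ = 7860 kg/m³, cost = 2.350 $/kg
  material P: σ_y = 560.5 MPa, ρ = 10220 kg/m³, cost = 41.00 $/kg
  material H: σ_y = 727.0 MPa, ρ = 1554 kg/m³, cost = 108.0 $/kg
  material G: σ_y = 254.4 MPa, ρ = 7288 kg/m³, cost = 0.9700 $/kg
  material R: σ_y = 444.0 MPa, ρ = 1950 kg/m³, cost = 4.230 $/kg
  material R: M = 53.8 kN·m per $
  material G: M = 36.0 kN·m per $
  material S: M = 35.8 kN·m per $
  material H: M = 4.33 kN·m per $
  material P: M = 1.34 kN·m per $
The maximum is for material R.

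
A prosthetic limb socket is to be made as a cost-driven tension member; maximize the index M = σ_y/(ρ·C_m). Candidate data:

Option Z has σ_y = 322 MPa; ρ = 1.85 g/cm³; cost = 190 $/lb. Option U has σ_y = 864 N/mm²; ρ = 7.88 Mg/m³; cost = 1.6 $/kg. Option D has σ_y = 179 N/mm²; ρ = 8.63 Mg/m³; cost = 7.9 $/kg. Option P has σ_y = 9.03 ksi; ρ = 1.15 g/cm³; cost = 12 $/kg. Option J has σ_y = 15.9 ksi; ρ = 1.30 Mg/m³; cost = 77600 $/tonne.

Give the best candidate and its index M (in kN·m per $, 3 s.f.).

option U, M = 68.5 kN·m per $

Putting every candidate on a common basis:
  option Z: σ_y = 322.0 MPa, ρ = 1850 kg/m³, cost = 418.9 $/kg
  option U: σ_y = 864.0 MPa, ρ = 7880 kg/m³, cost = 1.600 $/kg
  option D: σ_y = 179.0 MPa, ρ = 8630 kg/m³, cost = 7.900 $/kg
  option P: σ_y = 62.26 MPa, ρ = 1150 kg/m³, cost = 12.00 $/kg
  option J: σ_y = 109.6 MPa, ρ = 1300 kg/m³, cost = 77.60 $/kg
  option U: M = 68.5 kN·m per $
  option P: M = 4.51 kN·m per $
  option D: M = 2.63 kN·m per $
  option J: M = 1.09 kN·m per $
  option Z: M = 0.416 kN·m per $
The maximum is for option U.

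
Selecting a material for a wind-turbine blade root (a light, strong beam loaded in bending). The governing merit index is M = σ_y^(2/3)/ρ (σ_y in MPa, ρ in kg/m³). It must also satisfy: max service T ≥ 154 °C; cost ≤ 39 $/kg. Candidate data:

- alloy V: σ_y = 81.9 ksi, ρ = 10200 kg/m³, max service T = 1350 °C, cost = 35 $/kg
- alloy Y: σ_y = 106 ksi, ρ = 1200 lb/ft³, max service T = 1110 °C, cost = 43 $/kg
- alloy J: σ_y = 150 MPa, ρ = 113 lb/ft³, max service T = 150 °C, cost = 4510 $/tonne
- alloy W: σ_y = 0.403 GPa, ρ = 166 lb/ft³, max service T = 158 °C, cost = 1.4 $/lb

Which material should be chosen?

Screen on constraints: max service T ≥ 154 °C; cost ≤ 39 $/kg. Survivors: alloy V, alloy W.
In SI units:
  alloy V: σ_y = 564.7 MPa, ρ = 10200 kg/m³
  alloy W: σ_y = 403.0 MPa, ρ = 2659 kg/m³
  alloy W: M = 20.5×10⁻³
  alloy V: M = 6.70×10⁻³
Highest index: alloy W.

alloy W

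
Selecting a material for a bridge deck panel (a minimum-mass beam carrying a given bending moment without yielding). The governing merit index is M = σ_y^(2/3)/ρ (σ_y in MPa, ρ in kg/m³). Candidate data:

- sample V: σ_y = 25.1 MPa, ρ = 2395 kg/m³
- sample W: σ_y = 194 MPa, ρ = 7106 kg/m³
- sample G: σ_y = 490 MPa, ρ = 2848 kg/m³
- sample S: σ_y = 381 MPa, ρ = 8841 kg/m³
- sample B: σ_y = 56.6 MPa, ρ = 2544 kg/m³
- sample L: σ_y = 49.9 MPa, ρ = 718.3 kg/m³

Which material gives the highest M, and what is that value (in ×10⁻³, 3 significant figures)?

sample G, M = 21.8×10⁻³

Evaluate M for each candidate:
  sample G: M = 21.8×10⁻³
  sample L: M = 18.9×10⁻³
  sample S: M = 5.94×10⁻³
  sample B: M = 5.79×10⁻³
  sample W: M = 4.72×10⁻³
  sample V: M = 3.58×10⁻³
Highest index: sample G.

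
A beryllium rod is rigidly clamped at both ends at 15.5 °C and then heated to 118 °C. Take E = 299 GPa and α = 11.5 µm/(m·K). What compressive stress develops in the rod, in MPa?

ΔT = 102.5 K. Constrained thermal stress σ = E·α·ΔT = 299.0×10³ MPa × 11.5×10⁻⁶ × 102.5 = 352 MPa (compressive).

352 MPa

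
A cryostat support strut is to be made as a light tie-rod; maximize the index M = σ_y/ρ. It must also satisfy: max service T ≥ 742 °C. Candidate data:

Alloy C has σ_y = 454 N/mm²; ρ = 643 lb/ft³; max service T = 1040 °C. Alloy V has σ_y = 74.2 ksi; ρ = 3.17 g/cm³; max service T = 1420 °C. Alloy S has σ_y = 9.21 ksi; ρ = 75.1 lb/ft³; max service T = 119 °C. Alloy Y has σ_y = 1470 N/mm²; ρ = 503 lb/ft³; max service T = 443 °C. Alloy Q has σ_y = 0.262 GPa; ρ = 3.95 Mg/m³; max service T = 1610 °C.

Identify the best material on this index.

alloy V

Screen on constraints: max service T ≥ 742 °C. Survivors: alloy C, alloy V, alloy Q.
Putting every candidate on a common basis:
  alloy C: σ_y = 454.0 MPa, ρ = 10300 kg/m³
  alloy V: σ_y = 511.6 MPa, ρ = 3170 kg/m³
  alloy Q: σ_y = 262.0 MPa, ρ = 3950 kg/m³
  alloy V: M = 161 kN·m/kg
  alloy Q: M = 66.3 kN·m/kg
  alloy C: M = 44.1 kN·m/kg
Alloy V ranks first.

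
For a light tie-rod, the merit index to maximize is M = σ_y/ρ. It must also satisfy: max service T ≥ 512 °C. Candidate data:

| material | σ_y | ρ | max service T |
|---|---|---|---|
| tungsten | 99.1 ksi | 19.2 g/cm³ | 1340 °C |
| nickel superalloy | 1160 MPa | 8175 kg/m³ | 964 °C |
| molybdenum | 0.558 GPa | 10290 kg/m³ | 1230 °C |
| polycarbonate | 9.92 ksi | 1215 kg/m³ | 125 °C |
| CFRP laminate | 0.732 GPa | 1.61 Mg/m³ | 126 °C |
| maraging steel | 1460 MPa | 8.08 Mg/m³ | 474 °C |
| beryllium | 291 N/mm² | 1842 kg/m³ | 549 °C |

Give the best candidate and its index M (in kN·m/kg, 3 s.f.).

Screen on constraints: max service T ≥ 512 °C. Survivors: tungsten, nickel superalloy, molybdenum, beryllium.
Putting every candidate on a common basis:
  tungsten: σ_y = 683.3 MPa, ρ = 19200 kg/m³
  nickel superalloy: σ_y = 1160 MPa, ρ = 8175 kg/m³
  molybdenum: σ_y = 558.0 MPa, ρ = 10290 kg/m³
  beryllium: σ_y = 291.0 MPa, ρ = 1842 kg/m³
  beryllium: M = 158 kN·m/kg
  nickel superalloy: M = 142 kN·m/kg
  molybdenum: M = 54.2 kN·m/kg
  tungsten: M = 35.6 kN·m/kg
Highest index: beryllium.

beryllium, M = 158 kN·m/kg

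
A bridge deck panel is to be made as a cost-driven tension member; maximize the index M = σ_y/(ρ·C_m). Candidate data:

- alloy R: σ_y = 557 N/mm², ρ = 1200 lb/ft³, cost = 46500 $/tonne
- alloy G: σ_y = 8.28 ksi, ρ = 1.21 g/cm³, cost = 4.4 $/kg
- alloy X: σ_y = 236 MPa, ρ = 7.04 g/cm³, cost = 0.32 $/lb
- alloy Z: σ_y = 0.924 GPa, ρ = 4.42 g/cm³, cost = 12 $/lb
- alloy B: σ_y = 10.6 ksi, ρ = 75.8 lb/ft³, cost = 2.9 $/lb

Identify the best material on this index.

After converting to SI:
  alloy R: σ_y = 557.0 MPa, ρ = 19220 kg/m³, cost = 46.50 $/kg
  alloy G: σ_y = 57.09 MPa, ρ = 1210 kg/m³, cost = 4.400 $/kg
  alloy X: σ_y = 236.0 MPa, ρ = 7040 kg/m³, cost = 0.7055 $/kg
  alloy Z: σ_y = 924.0 MPa, ρ = 4420 kg/m³, cost = 26.46 $/kg
  alloy B: σ_y = 73.08 MPa, ρ = 1214 kg/m³, cost = 6.393 $/kg
  alloy X: M = 47.5 kN·m per $
  alloy G: M = 10.7 kN·m per $
  alloy B: M = 9.41 kN·m per $
  alloy Z: M = 7.90 kN·m per $
  alloy R: M = 0.623 kN·m per $
The maximum is for alloy X.

alloy X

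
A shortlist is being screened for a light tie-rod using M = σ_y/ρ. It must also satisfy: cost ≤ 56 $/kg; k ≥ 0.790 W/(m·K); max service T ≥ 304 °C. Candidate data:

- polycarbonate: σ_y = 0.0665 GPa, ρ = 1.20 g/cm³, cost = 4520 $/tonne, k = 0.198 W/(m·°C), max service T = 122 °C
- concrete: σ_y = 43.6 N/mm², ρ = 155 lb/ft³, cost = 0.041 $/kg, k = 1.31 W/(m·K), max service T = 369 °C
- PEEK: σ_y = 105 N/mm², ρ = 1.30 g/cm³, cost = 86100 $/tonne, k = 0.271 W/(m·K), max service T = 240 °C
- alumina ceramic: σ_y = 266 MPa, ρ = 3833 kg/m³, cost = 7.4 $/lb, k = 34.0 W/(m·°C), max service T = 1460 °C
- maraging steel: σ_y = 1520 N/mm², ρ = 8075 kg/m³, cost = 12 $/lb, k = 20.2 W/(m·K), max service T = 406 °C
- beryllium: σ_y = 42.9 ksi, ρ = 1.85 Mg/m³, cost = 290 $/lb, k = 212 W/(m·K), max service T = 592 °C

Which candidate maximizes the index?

maraging steel

Screen on constraints: cost ≤ 56 $/kg; k ≥ 0.790 W/(m·K); max service T ≥ 304 °C. Survivors: concrete, alumina ceramic, maraging steel.
Putting every candidate on a common basis:
  concrete: σ_y = 43.60 MPa, ρ = 2483 kg/m³
  alumina ceramic: σ_y = 266.0 MPa, ρ = 3833 kg/m³
  maraging steel: σ_y = 1520 MPa, ρ = 8075 kg/m³
  maraging steel: M = 188 kN·m/kg
  alumina ceramic: M = 69.4 kN·m/kg
  concrete: M = 17.6 kN·m/kg
Maraging steel ranks first.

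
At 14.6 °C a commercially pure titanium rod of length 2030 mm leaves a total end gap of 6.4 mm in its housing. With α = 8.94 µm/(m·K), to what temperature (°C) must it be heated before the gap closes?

α·L₀·ΔT = 6.4 mm ⇒ ΔT = 6.4 / (8.94×10⁻⁶ × 2030.0) = 352.7 K.
T = 14.6 + 352.7 = 367.3 °C.

367 °C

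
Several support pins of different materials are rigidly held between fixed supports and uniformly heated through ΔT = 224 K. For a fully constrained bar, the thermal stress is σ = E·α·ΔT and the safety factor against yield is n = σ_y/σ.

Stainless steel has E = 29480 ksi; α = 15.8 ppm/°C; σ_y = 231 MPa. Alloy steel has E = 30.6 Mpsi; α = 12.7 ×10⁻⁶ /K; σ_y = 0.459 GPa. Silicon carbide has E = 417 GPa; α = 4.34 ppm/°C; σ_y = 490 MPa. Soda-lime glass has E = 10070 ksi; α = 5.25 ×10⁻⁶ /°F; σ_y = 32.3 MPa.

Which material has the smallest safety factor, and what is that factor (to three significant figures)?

Converting E to GPa, α to ×10⁻⁶/K, σ_y to MPa, then σ and n for each:
  stainless steel: E = 203.3, α = 15.8, σ_y = 231.0 → σ = 719 MPa, n = 0.321
  alloy steel: E = 211.0, α = 12.7, σ_y = 459.0 → σ = 600 MPa, n = 0.765
  silicon carbide: E = 417.0, α = 4.34, σ_y = 490.0 → σ = 405 MPa, n = 1.21
  soda-lime glass: E = 69.43, α = 9.45, σ_y = 32.30 → σ = 147 MPa, n = 0.220
Smallest n: soda-lime glass with n = 0.220.

soda-lime glass, n = 0.220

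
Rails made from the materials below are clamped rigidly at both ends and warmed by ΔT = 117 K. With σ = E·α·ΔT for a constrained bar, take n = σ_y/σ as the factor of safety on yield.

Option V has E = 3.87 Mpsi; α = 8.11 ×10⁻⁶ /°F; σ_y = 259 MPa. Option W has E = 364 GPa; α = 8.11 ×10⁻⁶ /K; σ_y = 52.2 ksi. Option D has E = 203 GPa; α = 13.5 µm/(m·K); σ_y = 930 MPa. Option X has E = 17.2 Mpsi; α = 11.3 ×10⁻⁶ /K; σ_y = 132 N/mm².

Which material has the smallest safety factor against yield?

Converting E to GPa, α to ×10⁻⁶/K, σ_y to MPa, then σ and n for each:
  option V: E = 26.68, α = 14.6, σ_y = 259.0 → σ = 45.6 MPa, n = 5.68
  option W: E = 364.0, α = 8.11, σ_y = 359.9 → σ = 345 MPa, n = 1.04
  option D: E = 203.0, α = 13.5, σ_y = 930.0 → σ = 321 MPa, n = 2.90
  option X: E = 118.6, α = 11.3, σ_y = 132.0 → σ = 157 MPa, n = 0.842
Option X has the lowest safety factor, n = 0.842.

option X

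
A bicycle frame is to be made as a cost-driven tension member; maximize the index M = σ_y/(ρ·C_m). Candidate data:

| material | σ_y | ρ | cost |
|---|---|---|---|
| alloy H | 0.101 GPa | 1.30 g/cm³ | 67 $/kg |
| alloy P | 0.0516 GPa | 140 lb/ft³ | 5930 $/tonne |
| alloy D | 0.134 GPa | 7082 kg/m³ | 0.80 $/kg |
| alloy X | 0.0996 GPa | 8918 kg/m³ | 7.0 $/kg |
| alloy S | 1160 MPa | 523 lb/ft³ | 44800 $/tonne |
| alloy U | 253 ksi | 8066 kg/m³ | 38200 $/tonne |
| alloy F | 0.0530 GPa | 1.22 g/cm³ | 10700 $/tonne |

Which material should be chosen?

Putting every candidate on a common basis:
  alloy H: σ_y = 101.0 MPa, ρ = 1300 kg/m³, cost = 67.00 $/kg
  alloy P: σ_y = 51.60 MPa, ρ = 2243 kg/m³, cost = 5.930 $/kg
  alloy D: σ_y = 134.0 MPa, ρ = 7082 kg/m³, cost = 0.8000 $/kg
  alloy X: σ_y = 99.60 MPa, ρ = 8918 kg/m³, cost = 7.000 $/kg
  alloy S: σ_y = 1160 MPa, ρ = 8378 kg/m³, cost = 44.80 $/kg
  alloy U: σ_y = 1744 MPa, ρ = 8066 kg/m³, cost = 38.20 $/kg
  alloy F: σ_y = 53.00 MPa, ρ = 1220 kg/m³, cost = 10.70 $/kg
  alloy D: M = 23.7 kN·m per $
  alloy U: M = 5.66 kN·m per $
  alloy F: M = 4.06 kN·m per $
  alloy P: M = 3.88 kN·m per $
  alloy S: M = 3.09 kN·m per $
  alloy X: M = 1.60 kN·m per $
  alloy H: M = 1.16 kN·m per $
Alloy D ranks first.

alloy D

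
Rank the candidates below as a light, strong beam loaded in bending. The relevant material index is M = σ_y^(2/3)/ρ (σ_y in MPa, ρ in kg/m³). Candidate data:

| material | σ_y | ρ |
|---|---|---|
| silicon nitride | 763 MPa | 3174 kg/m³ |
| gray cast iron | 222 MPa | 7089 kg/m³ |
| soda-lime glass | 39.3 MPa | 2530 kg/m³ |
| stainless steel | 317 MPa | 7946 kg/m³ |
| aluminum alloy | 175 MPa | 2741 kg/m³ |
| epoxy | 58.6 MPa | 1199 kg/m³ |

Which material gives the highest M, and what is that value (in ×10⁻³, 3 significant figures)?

silicon nitride, M = 26.3×10⁻³

Per-candidate index values:
  silicon nitride: M = 26.3×10⁻³
  epoxy: M = 12.6×10⁻³
  aluminum alloy: M = 11.4×10⁻³
  stainless steel: M = 5.85×10⁻³
  gray cast iron: M = 5.17×10⁻³
  soda-lime glass: M = 4.57×10⁻³
Silicon nitride has the largest M.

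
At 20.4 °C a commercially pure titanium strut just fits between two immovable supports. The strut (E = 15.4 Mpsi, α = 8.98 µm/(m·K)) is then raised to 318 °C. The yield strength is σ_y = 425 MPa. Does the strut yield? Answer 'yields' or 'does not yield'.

E = 15.4 Mpsi = 106.2 GPa.
ΔT = 297.6 K. Constrained thermal stress σ = E·α·ΔT = 106.2×10³ MPa × 8.98×10⁻⁶ × 297.6 = 284 MPa (compressive).
Compare to σ_y = 425 MPa: σ < σ_y, so it does not yield.

does not yield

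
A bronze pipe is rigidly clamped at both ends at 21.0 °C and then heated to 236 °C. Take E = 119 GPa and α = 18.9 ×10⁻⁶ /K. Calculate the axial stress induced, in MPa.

484 MPa

ΔT = 215.0 K. Constrained thermal stress σ = E·α·ΔT = 119.0×10³ MPa × 18.9×10⁻⁶ × 215.0 = 484 MPa (compressive).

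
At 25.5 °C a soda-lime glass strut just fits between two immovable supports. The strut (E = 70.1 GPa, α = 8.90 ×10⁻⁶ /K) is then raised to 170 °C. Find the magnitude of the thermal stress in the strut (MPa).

ΔT = 144.5 K. Constrained thermal stress σ = E·α·ΔT = 70.10×10³ MPa × 8.90×10⁻⁶ × 144.5 = 90.2 MPa (compressive).

90.2 MPa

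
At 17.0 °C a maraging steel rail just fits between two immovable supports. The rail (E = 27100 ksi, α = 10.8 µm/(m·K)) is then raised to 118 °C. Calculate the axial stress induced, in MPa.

204 MPa

E = 27100 ksi = 186.8 GPa.
ΔT = 101.0 K. Constrained thermal stress σ = E·α·ΔT = 186.8×10³ MPa × 10.8×10⁻⁶ × 101.0 = 204 MPa (compressive).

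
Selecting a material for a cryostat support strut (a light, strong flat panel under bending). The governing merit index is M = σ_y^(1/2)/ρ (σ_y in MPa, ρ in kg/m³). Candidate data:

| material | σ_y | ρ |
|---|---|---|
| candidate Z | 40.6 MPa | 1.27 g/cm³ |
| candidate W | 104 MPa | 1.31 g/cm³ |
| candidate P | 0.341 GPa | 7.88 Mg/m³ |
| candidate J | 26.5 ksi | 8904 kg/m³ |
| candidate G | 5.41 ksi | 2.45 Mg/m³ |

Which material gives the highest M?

candidate W

In SI units:
  candidate Z: σ_y = 40.60 MPa, ρ = 1270 kg/m³
  candidate W: σ_y = 104.0 MPa, ρ = 1310 kg/m³
  candidate P: σ_y = 341.0 MPa, ρ = 7880 kg/m³
  candidate J: σ_y = 182.7 MPa, ρ = 8904 kg/m³
  candidate G: σ_y = 37.30 MPa, ρ = 2450 kg/m³
  candidate W: M = 7.78×10⁻³
  candidate Z: M = 5.02×10⁻³
  candidate G: M = 2.49×10⁻³
  candidate P: M = 2.34×10⁻³
  candidate J: M = 1.52×10⁻³
Highest index: candidate W.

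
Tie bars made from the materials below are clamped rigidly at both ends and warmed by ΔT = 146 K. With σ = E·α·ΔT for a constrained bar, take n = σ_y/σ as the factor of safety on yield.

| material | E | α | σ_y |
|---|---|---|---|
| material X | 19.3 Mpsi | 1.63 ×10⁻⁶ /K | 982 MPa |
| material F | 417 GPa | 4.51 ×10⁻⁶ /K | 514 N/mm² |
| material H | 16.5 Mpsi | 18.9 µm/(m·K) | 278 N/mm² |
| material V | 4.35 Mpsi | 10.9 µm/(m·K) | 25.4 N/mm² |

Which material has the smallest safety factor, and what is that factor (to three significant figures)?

material V, n = 0.532

Per material, after unit conversion:
  material X: E = 133.1, α = 1.63, σ_y = 982.0 → σ = 31.7 MPa, n = 31.0
  material F: E = 417.0, α = 4.51, σ_y = 514.0 → σ = 275 MPa, n = 1.87
  material H: E = 113.8, α = 18.9, σ_y = 278.0 → σ = 314 MPa, n = 0.886
  material V: E = 29.99, α = 10.9, σ_y = 25.40 → σ = 47.7 MPa, n = 0.532
Smallest n: material V with n = 0.532.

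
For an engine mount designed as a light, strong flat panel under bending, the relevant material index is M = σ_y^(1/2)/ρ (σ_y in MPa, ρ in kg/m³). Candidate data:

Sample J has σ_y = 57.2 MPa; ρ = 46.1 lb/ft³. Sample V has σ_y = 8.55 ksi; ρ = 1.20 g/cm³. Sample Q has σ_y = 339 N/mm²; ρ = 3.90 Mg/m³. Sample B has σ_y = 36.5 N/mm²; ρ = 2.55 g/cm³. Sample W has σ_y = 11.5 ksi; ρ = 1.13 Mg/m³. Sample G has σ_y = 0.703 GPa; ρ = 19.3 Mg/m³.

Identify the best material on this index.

sample J

After converting to SI:
  sample J: σ_y = 57.20 MPa, ρ = 738.5 kg/m³
  sample V: σ_y = 58.95 MPa, ρ = 1200 kg/m³
  sample Q: σ_y = 339.0 MPa, ρ = 3900 kg/m³
  sample B: σ_y = 36.50 MPa, ρ = 2550 kg/m³
  sample W: σ_y = 79.29 MPa, ρ = 1130 kg/m³
  sample G: σ_y = 703.0 MPa, ρ = 19300 kg/m³
  sample J: M = 10.2×10⁻³
  sample W: M = 7.88×10⁻³
  sample V: M = 6.40×10⁻³
  sample Q: M = 4.72×10⁻³
  sample B: M = 2.37×10⁻³
  sample G: M = 1.37×10⁻³
Highest index: sample J.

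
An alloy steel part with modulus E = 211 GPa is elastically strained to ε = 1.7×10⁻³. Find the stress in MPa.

359 MPa

σ = E·ε = 211000 MPa × 1.7×10⁻³ = 359 MPa.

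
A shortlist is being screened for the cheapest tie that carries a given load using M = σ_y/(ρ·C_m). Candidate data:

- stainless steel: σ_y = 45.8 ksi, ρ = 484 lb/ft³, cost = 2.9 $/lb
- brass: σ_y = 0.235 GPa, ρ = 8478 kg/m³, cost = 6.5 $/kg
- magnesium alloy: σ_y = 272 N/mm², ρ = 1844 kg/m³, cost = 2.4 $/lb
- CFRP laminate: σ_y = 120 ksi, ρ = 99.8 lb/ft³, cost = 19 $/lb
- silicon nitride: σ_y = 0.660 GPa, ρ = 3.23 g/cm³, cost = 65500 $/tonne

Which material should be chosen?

Convert each candidate to consistent units, then evaluate M:
  stainless steel: σ_y = 315.8 MPa, ρ = 7753 kg/m³, cost = 6.393 $/kg
  brass: σ_y = 235.0 MPa, ρ = 8478 kg/m³, cost = 6.500 $/kg
  magnesium alloy: σ_y = 272.0 MPa, ρ = 1844 kg/m³, cost = 5.291 $/kg
  CFRP laminate: σ_y = 827.4 MPa, ρ = 1599 kg/m³, cost = 41.89 $/kg
  silicon nitride: σ_y = 660.0 MPa, ρ = 3230 kg/m³, cost = 65.50 $/kg
  magnesium alloy: M = 27.9 kN·m per $
  CFRP laminate: M = 12.4 kN·m per $
  stainless steel: M = 6.37 kN·m per $
  brass: M = 4.26 kN·m per $
  silicon nitride: M = 3.12 kN·m per $
Magnesium alloy has the largest M.

magnesium alloy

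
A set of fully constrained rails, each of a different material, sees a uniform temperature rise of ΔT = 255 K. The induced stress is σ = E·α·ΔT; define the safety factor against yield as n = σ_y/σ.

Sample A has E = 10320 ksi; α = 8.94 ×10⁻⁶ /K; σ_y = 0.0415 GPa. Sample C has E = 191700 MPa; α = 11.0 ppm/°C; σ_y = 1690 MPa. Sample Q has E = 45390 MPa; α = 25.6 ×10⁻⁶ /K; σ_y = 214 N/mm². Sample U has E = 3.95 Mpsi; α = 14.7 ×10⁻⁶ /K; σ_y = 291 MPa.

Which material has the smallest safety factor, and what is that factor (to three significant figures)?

Per material, after unit conversion:
  sample A: E = 71.15, α = 8.94, σ_y = 41.50 → σ = 162 MPa, n = 0.256
  sample C: E = 191.7, α = 11.0, σ_y = 1690 → σ = 538 MPa, n = 3.14
  sample Q: E = 45.39, α = 25.6, σ_y = 214.0 → σ = 296 MPa, n = 0.722
  sample U: E = 27.23, α = 14.7, σ_y = 291.0 → σ = 102 MPa, n = 2.85
Smallest n: sample A with n = 0.256.

sample A, n = 0.256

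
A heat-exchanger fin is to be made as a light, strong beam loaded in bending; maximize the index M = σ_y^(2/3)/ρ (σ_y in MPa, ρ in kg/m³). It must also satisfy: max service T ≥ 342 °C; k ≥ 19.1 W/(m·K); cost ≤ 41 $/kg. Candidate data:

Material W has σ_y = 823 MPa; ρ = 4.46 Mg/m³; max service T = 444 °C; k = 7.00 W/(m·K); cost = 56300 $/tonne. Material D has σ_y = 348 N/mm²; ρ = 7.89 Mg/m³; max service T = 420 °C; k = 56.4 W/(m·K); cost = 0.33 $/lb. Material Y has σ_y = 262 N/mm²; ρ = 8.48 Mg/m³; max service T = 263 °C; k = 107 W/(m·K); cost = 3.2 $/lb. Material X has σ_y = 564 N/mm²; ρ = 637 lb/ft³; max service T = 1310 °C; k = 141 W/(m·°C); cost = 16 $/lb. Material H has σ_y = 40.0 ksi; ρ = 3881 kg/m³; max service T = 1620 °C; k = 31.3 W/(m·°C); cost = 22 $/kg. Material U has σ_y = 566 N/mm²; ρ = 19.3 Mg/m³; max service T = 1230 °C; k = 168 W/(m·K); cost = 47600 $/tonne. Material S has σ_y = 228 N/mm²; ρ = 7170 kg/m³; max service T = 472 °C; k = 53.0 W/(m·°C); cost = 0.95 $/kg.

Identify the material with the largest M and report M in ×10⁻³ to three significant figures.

material H, M = 10.9×10⁻³

Screen on constraints: max service T ≥ 342 °C; k ≥ 19.1 W/(m·K); cost ≤ 41 $/kg. Survivors: material D, material X, material H, material S.
After converting to SI:
  material D: σ_y = 348.0 MPa, ρ = 7890 kg/m³
  material X: σ_y = 564.0 MPa, ρ = 10200 kg/m³
  material H: σ_y = 275.8 MPa, ρ = 3881 kg/m³
  material S: σ_y = 228.0 MPa, ρ = 7170 kg/m³
  material H: M = 10.9×10⁻³
  material X: M = 6.69×10⁻³
  material D: M = 6.27×10⁻³
  material S: M = 5.21×10⁻³
The maximum is for material H.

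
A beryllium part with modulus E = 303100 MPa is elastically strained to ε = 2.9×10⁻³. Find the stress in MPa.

879 MPa

E = 303100 MPa = 303.1 GPa.
σ = E·ε = 303100 MPa × 2.9×10⁻³ = 879 MPa.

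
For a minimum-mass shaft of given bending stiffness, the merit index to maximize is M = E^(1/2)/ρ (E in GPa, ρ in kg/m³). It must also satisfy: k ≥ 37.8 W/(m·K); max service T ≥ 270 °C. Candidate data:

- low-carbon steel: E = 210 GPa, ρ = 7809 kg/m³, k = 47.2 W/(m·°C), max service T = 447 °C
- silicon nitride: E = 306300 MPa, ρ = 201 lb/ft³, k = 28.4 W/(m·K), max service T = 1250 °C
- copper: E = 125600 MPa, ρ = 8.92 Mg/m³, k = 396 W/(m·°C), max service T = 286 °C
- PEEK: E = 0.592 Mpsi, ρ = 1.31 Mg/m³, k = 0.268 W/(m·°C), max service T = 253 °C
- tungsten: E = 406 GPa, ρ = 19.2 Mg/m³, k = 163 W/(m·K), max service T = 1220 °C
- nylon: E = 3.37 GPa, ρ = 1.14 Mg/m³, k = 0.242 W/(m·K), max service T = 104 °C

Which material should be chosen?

Screen on constraints: k ≥ 37.8 W/(m·K); max service T ≥ 270 °C. Survivors: low-carbon steel, copper, tungsten.
Putting every candidate on a common basis:
  low-carbon steel: E = 210.0 GPa, ρ = 7809 kg/m³
  copper: E = 125.6 GPa, ρ = 8920 kg/m³
  tungsten: E = 406.0 GPa, ρ = 19200 kg/m³
  low-carbon steel: M = 1.86×10⁻³
  copper: M = 1.26×10⁻³
  tungsten: M = 1.05×10⁻³
Low-carbon steel has the largest M.

low-carbon steel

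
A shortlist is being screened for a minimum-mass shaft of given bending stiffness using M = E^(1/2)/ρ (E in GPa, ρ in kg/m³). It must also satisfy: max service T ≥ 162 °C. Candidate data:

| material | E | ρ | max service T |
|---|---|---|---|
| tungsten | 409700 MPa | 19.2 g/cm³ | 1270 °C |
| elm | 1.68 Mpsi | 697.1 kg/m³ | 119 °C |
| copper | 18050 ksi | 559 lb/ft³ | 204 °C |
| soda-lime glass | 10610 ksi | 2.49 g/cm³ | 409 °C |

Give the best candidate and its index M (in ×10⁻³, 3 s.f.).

soda-lime glass, M = 3.43×10⁻³

Screen on constraints: max service T ≥ 162 °C. Survivors: tungsten, copper, soda-lime glass.
After converting to SI:
  tungsten: E = 409.7 GPa, ρ = 19200 kg/m³
  copper: E = 124.5 GPa, ρ = 8954 kg/m³
  soda-lime glass: E = 73.15 GPa, ρ = 2490 kg/m³
  soda-lime glass: M = 3.43×10⁻³
  copper: M = 1.25×10⁻³
  tungsten: M = 1.05×10⁻³
The maximum is for soda-lime glass.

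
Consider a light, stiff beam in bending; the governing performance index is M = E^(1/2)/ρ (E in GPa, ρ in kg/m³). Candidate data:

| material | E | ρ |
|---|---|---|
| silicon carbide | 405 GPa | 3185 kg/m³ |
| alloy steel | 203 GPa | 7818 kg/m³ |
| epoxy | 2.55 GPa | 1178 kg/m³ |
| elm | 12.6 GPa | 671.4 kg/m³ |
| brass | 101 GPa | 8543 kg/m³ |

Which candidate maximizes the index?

Evaluate M for each candidate:
  silicon carbide: M = 6.32×10⁻³
  elm: M = 5.29×10⁻³
  alloy steel: M = 1.82×10⁻³
  epoxy: M = 1.36×10⁻³
  brass: M = 1.18×10⁻³
Highest index: silicon carbide.

silicon carbide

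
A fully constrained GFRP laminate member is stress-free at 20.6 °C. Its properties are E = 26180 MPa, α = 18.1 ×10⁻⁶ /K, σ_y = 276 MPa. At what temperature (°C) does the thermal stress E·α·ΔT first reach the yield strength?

603 °C

E = 26180 MPa = 26.18 GPa.
E·α·ΔT = 276.0 MPa ⇒ ΔT = 276.0 / (26.18×10³ × 18.1×10⁻⁶) = 582.5 K.
T = 20.6 + 582.5 = 603.1 °C.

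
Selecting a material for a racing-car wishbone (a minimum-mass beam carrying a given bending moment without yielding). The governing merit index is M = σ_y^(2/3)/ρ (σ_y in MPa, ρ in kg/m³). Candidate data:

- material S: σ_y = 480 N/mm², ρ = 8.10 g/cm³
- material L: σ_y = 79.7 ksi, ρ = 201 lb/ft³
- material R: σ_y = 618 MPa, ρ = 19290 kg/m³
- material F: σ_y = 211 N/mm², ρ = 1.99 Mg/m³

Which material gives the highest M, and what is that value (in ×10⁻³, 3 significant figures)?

material L, M = 20.8×10⁻³

After converting to SI:
  material S: σ_y = 480.0 MPa, ρ = 8100 kg/m³
  material L: σ_y = 549.5 MPa, ρ = 3220 kg/m³
  material R: σ_y = 618.0 MPa, ρ = 19290 kg/m³
  material F: σ_y = 211.0 MPa, ρ = 1990 kg/m³
  material L: M = 20.8×10⁻³
  material F: M = 17.8×10⁻³
  material S: M = 7.57×10⁻³
  material R: M = 3.76×10⁻³
Highest index: material L.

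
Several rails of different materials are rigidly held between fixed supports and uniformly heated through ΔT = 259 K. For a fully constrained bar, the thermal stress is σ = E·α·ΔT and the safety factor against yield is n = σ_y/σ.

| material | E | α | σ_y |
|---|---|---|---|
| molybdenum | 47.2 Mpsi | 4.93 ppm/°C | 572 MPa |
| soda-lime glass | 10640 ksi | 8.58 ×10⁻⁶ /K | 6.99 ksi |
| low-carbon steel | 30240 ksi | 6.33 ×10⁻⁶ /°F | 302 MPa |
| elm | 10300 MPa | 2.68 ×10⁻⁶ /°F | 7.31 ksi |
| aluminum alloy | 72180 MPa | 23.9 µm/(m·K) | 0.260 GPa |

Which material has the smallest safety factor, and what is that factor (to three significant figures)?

Converting E to GPa, α to ×10⁻⁶/K, σ_y to MPa, then σ and n for each:
  molybdenum: E = 325.4, α = 4.93, σ_y = 572.0 → σ = 416 MPa, n = 1.38
  soda-lime glass: E = 73.36, α = 8.58, σ_y = 48.19 → σ = 163 MPa, n = 0.296
  low-carbon steel: E = 208.5, α = 11.4, σ_y = 302.0 → σ = 615 MPa, n = 0.491
  elm: E = 10.30, α = 4.82, σ_y = 50.40 → σ = 12.9 MPa, n = 3.92
  aluminum alloy: E = 72.18, α = 23.9, σ_y = 260.0 → σ = 447 MPa, n = 0.582
Smallest n: soda-lime glass with n = 0.296.

soda-lime glass, n = 0.296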